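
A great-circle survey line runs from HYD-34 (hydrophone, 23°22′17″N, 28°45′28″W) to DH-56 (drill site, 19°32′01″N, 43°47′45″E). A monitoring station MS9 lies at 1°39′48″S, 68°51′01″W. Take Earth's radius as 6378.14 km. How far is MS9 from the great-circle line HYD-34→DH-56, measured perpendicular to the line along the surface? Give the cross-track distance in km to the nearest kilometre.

HYD-34: φ = +23.37139°, λ = -28.75778°
DH-56: φ = +19.53361°, λ = +43.79583°
MS9: φ = -1.66333°, λ = -68.85028°
δ₁₃ = central angle HYD-34→MS9 = 0.808715 rad  (haversine)
θ₁₃ = bearing HYD-34→MS9 = 242.860°,  θ₁₂ = bearing HYD-34→DH-56 = 77.773°
dₓₜ = R·arcsin(sin δ₁₃ · sin(θ₁₃ − θ₁₂)) = 6378.14·arcsin(0.72340·sin(165.088°)) = 1194.326 km
|dₓₜ| = 1194.326 km

1194 km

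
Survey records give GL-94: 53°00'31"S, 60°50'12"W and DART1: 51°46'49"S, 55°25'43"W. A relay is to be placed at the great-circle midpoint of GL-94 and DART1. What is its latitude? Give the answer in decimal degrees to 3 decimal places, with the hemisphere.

GL-94: φ = -53.00861°, λ = -60.83667°
DART1: φ = -51.78028°, λ = -55.42861°
Bx = cos φ₂ cos Δλ = 0.615925,  By = cos φ₂ sin Δλ = 0.058309
φₘ = atan2(sin φ₁ + sin φ₂, √((cos φ₁ + Bx)² + By²)) = -52.42529°
λₘ = λ₁ + atan2(By, cos φ₁ + Bx) = -58.09498°

52.425°S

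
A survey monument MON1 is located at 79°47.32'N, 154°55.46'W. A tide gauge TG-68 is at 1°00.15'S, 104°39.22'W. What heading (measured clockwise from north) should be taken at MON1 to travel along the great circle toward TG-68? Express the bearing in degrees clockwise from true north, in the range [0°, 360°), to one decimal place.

129.4°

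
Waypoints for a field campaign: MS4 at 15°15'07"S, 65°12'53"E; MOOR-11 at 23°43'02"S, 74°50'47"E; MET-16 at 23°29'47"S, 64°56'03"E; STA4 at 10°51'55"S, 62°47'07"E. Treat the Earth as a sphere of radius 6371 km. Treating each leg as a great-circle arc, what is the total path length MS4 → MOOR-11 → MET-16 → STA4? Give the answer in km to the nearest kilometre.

3812 km

MS4: φ = -15.25194°, λ = +65.21472°
MOOR-11: φ = -23.71722°, λ = +74.84639°
MET-16: φ = -23.49639°, λ = +64.93417°
STA4: φ = -10.86528°, λ = +62.78528°
MS4→MOOR-11: c = 0.216506 rad, d = 1379.36 km
MOOR-11→MET-16: c = 0.158538 rad, d = 1010.05 km
MET-16→STA4: c = 0.223332 rad, d = 1422.85 km
Total = 1379.36 + 1010.05 + 1422.85 = 3812.26 km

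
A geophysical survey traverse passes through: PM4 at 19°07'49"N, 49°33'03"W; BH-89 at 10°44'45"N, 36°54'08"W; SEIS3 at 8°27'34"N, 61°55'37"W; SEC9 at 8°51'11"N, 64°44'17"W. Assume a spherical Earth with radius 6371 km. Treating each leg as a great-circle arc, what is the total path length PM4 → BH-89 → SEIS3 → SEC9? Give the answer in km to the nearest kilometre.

4713 km

PM4: φ = +19.13028°, λ = -49.55083°
BH-89: φ = +10.74583°, λ = -36.90222°
SEIS3: φ = +8.45944°, λ = -61.92694°
SEC9: φ = +8.85306°, λ = -64.73806°
PM4→BH-89: c = 0.258457 rad, d = 1646.63 km
BH-89→SEIS3: c = 0.432361 rad, d = 2754.57 km
SEIS3→SEC9: c = 0.048988 rad, d = 312.10 km
Total = 1646.63 + 2754.57 + 312.10 = 4713.30 km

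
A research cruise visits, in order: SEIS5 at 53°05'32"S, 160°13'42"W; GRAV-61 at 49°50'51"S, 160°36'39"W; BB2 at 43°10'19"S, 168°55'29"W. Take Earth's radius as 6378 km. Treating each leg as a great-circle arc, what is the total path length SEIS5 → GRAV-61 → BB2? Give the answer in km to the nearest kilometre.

1340 km

SEIS5: φ = -53.09222°, λ = -160.22833°
GRAV-61: φ = -49.84750°, λ = -160.61083°
BB2: φ = -43.17194°, λ = -168.92472°
SEIS5→GRAV-61: c = 0.056783 rad, d = 362.16 km
GRAV-61→BB2: c = 0.153263 rad, d = 977.51 km
Total = 362.16 + 977.51 = 1339.68 km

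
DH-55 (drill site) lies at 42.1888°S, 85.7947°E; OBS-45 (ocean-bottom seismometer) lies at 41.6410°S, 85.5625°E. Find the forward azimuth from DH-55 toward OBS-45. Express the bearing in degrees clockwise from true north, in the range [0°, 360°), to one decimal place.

Δλ = -0.2322°
y = sin Δλ · cos φ₂ = -0.003029
x = cos φ₁ sin φ₂ − sin φ₁ cos φ₂ cos Δλ = 0.009557
θ = atan2(y, x) = -17.5841° → 342.4159° (mod 360°)

342.4°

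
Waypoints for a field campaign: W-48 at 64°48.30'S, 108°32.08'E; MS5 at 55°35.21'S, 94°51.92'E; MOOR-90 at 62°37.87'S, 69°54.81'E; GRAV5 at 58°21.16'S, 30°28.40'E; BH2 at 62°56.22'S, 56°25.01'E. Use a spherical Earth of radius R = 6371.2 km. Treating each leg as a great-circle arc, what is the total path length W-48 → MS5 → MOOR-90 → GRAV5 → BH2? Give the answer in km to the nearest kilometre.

W-48: φ = -64.80500°, λ = +108.53467°
MS5: φ = -55.58683°, λ = +94.86533°
MOOR-90: φ = -62.63117°, λ = +69.91350°
GRAV5: φ = -58.35267°, λ = +30.47333°
BH2: φ = -62.93700°, λ = +56.41683°
W-48→MS5: c = 0.198968 rad, d = 1267.67 km
MS5→MOOR-90: c = 0.252858 rad, d = 1611.01 km
MOOR-90→GRAV5: c = 0.341399 rad, d = 2175.12 km
GRAV5→BH2: c = 0.234011 rad, d = 1490.93 km
Total = 1267.67 + 1611.01 + 2175.12 + 1490.93 = 6544.72 km

6545 km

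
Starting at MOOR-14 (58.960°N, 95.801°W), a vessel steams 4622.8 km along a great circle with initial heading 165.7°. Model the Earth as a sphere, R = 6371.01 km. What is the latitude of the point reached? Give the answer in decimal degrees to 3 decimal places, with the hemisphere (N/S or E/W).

δ = d/R = 4622.8/6371.01 = 0.725599 rad
φ₂ = arcsin(sin φ₁ cos δ + cos φ₁ sin δ cos θ)
   = arcsin(0.85681·0.74810 + 0.51564·0.66358·-0.96902) = 18.02387°
λ₂ = λ₁ + atan2(sin θ sin δ cos φ₁, cos δ − sin φ₁ sin φ₂) = -85.87577°

18.024°N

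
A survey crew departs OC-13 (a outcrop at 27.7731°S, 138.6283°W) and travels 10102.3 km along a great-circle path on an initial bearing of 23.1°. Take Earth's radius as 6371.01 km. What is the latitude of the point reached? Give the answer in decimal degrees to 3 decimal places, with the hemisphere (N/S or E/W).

δ = d/R = 10102.3/6371.01 = 1.585667 rad
φ₂ = arcsin(sin φ₁ cos δ + cos φ₁ sin δ cos θ)
   = arcsin(-0.46597·-0.01487 + 0.88480·0.99989·0.91982) = 55.15462°
λ₂ = λ₁ + atan2(sin θ sin δ cos φ₁, cos δ − sin φ₁ sin φ₂) = -95.26736°

55.155°N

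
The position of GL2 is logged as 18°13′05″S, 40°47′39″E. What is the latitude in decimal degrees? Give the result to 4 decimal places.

18.2181°S

18° + 13′/60 + 5″/3600 = 18 + 0.21667 + 0.00139 = 18.2181°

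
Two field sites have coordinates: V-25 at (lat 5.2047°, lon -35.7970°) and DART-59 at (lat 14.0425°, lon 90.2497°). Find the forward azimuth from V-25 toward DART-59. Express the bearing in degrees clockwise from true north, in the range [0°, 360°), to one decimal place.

69.5°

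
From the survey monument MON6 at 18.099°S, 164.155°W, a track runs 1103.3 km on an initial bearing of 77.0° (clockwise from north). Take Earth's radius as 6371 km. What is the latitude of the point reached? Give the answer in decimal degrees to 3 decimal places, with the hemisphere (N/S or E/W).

15.615°S

δ = d/R = 1103.3/6371 = 0.173175 rad
φ₂ = arcsin(sin φ₁ cos δ + cos φ₁ sin δ cos θ)
   = arcsin(-0.31066·0.98504 + 0.95052·0.17231·0.22495) = -15.61485°
λ₂ = λ₁ + atan2(sin θ sin δ cos φ₁, cos δ − sin φ₁ sin φ₂) = -154.11540°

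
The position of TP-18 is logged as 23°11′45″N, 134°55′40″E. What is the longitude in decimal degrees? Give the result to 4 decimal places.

134° + 55′/60 + 40″/3600 = 134 + 0.91667 + 0.01111 = 134.9278°

134.9278°E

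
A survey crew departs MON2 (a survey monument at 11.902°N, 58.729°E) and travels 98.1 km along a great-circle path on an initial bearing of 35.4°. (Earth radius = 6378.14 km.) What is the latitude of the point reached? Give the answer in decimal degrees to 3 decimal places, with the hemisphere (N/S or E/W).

δ = d/R = 98.1/6378.14 = 0.015381 rad
φ₂ = arcsin(sin φ₁ cos δ + cos φ₁ sin δ cos θ)
   = arcsin(0.20624·0.99988 + 0.97850·0.01538·0.81513) = 12.61984°
λ₂ = λ₁ + atan2(sin θ sin δ cos φ₁, cos δ − sin φ₁ sin φ₂) = 59.25211°

12.620°N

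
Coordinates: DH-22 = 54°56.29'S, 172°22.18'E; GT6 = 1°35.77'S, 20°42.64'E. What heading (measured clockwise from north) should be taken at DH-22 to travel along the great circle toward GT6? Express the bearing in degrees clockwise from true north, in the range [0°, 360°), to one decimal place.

DH-22: φ = -54.93817°, λ = +172.36967°
GT6: φ = -1.59617°, λ = +20.71067°
Δλ = -151.6590°
y = sin Δλ · cos φ₂ = -0.474534
x = cos φ₁ sin φ₂ − sin φ₁ cos φ₂ cos Δλ = -0.736143
θ = atan2(y, x) = -147.1933° → 212.8067° (mod 360°)

212.8°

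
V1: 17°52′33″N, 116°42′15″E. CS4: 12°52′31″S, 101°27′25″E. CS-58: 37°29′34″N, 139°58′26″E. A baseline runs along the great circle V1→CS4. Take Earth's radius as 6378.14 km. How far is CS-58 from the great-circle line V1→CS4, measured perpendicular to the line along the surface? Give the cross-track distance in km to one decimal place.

V1: φ = +17.87583°, λ = +116.70417°
CS4: φ = -12.87528°, λ = +101.45694°
CS-58: φ = +37.49278°, λ = +139.97389°
δ₁₃ = central angle V1→CS-58 = 0.493812 rad  (haversine)
θ₁₃ = bearing V1→CS-58 = 41.400°,  θ₁₂ = bearing V1→CS4 = 207.110°
dₓₜ = R·arcsin(sin δ₁₃ · sin(θ₁₃ − θ₁₂)) = 6378.14·arcsin(0.47399·sin(-165.710°)) = -747.910 km
|dₓₜ| = 747.910 km

747.9 km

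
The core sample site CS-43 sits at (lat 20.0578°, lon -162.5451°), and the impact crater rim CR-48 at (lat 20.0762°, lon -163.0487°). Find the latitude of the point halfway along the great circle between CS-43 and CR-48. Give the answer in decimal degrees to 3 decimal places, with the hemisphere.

20.067°N

Bx = cos φ₂ cos Δλ = 0.939201,  By = cos φ₂ sin Δλ = -0.008255
φₘ = atan2(sin φ₁ + sin φ₂, √((cos φ₁ + Bx)² + By²)) = 20.06718°
λₘ = λ₁ + atan2(By, cos φ₁ + Bx) = -162.79689°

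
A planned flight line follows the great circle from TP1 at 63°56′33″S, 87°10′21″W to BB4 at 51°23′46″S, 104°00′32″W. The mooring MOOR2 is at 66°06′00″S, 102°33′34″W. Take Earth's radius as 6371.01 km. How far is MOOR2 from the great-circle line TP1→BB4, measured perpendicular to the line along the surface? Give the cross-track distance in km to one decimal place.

TP1: φ = -63.94250°, λ = -87.17250°
BB4: φ = -51.39611°, λ = -104.00889°
MOOR2: φ = -66.10000°, λ = -102.55944°
δ₁₃ = central angle TP1→MOOR2 = 0.119133 rad  (haversine)
θ₁₃ = bearing TP1→MOOR2 = 244.753°,  θ₁₂ = bearing TP1→BB4 = 316.913°
dₓₜ = R·arcsin(sin δ₁₃ · sin(θ₁₃ − θ₁₂)) = 6371.01·arcsin(0.11885·sin(-72.160°)) = -722.341 km
|dₓₜ| = 722.341 km

722.3 km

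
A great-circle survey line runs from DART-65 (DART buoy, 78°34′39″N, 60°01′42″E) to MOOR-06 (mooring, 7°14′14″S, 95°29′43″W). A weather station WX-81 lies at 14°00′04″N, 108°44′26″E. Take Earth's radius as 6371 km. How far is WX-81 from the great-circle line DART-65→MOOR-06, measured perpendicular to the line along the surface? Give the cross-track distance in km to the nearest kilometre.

DART-65: φ = +78.57750°, λ = +60.02833°
MOOR-06: φ = -7.23722°, λ = -95.49528°
WX-81: φ = +14.00111°, λ = +108.74056°
δ₁₃ = central angle DART-65→WX-81 = 1.198299 rad  (haversine)
θ₁₃ = bearing DART-65→WX-81 = 128.486°,  θ₁₂ = bearing DART-65→MOOR-06 = 334.457°
dₓₜ = R·arcsin(sin δ₁₃ · sin(θ₁₃ − θ₁₂)) = 6371·arcsin(0.93142·sin(-205.971°)) = 2676.692 km
|dₓₜ| = 2676.692 km

2677 km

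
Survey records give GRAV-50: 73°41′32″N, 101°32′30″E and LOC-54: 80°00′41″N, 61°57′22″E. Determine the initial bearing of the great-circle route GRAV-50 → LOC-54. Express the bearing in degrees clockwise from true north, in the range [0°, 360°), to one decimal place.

323.3°

GRAV-50: φ = +73.69222°, λ = +101.54167°
LOC-54: φ = +80.01139°, λ = +61.95611°
Δλ = -39.5856°
y = sin Δλ · cos φ₂ = -0.110529
x = cos φ₁ sin φ₂ − sin φ₁ cos φ₂ cos Δλ = 0.148244
θ = atan2(y, x) = -36.7079° → 323.2921° (mod 360°)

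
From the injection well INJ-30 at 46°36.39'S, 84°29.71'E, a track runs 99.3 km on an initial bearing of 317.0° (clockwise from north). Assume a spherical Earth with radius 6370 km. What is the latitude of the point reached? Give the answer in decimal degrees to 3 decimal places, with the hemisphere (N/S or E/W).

45.950°S

INJ-30: φ = -46.60650°, λ = +84.49517°
δ = d/R = 99.3/6370 = 0.015589 rad
φ₂ = arcsin(sin φ₁ cos δ + cos φ₁ sin δ cos θ)
   = arcsin(-0.72665·0.99988 + 0.68701·0.01559·0.73135) = -45.94991°
λ₂ = λ₁ + atan2(sin θ sin δ cos φ₁, cos δ − sin φ₁ sin φ₂) = 83.61907°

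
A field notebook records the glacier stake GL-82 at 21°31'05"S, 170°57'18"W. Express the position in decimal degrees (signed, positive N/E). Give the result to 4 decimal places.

-21.5181°, -170.9550°

lat: 21.5181° S → -21.5181°
lon: 170.9550° W → -170.9550°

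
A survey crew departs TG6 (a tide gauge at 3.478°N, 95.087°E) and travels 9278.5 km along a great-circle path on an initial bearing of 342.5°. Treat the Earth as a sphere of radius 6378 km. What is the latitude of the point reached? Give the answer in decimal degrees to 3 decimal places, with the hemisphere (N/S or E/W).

72.285°N

δ = d/R = 9278.5/6378 = 1.454766 rad
φ₂ = arcsin(sin φ₁ cos δ + cos φ₁ sin δ cos θ)
   = arcsin(0.06067·0.11577 + 0.99816·0.99328·0.95372) = 72.28515°
λ₂ = λ₁ + atan2(sin θ sin δ cos φ₁, cos δ − sin φ₁ sin φ₂) = 16.09251°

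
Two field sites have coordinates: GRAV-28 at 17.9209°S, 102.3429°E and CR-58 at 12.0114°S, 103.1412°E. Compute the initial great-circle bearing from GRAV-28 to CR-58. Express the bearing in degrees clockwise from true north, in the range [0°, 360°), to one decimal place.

Δλ = 0.7983°
y = sin Δλ · cos φ₂ = 0.013627
x = cos φ₁ sin φ₂ − sin φ₁ cos φ₂ cos Δλ = 0.102928
θ = atan2(y, x) = 7.5420° → 7.5420° (mod 360°)

7.5°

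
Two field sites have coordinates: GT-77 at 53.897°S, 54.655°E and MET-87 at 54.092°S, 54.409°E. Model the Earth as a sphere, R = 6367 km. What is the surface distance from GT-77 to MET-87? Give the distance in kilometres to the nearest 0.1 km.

Δφ = -0.1950°,  Δλ = -0.2460°
a = sin²(Δφ/2) + cos φ₁ cos φ₂ sin²(Δλ/2) = 0.000004
c = 2·arcsin(√a) = 0.004237 rad = 0.2428°
d = R·c = 6367 × 0.004237 = 27.0 km

27.0 km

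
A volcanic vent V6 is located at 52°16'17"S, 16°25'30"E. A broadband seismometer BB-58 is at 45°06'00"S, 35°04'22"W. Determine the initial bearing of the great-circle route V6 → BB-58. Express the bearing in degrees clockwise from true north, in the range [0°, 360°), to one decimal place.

V6: φ = -52.27139°, λ = +16.42500°
BB-58: φ = -45.10000°, λ = -35.07278°
Δλ = -51.4978°
y = sin Δλ · cos φ₂ = -0.552404
x = cos φ₁ sin φ₂ − sin φ₁ cos φ₂ cos Δλ = -0.085890
θ = atan2(y, x) = -98.8378° → 261.1622° (mod 360°)

261.2°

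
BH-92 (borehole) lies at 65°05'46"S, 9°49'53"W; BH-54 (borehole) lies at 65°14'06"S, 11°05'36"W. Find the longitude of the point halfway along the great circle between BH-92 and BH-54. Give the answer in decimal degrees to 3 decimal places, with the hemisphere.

BH-92: φ = -65.09611°, λ = -9.83139°
BH-54: φ = -65.23500°, λ = -11.09333°
Bx = cos φ₂ cos Δλ = 0.418796,  By = cos φ₂ sin Δλ = -0.009226
φₘ = atan2(sin φ₁ + sin φ₂, √((cos φ₁ + Bx)² + By²)) = -65.16688°
λₘ = λ₁ + atan2(By, cos φ₁ + Bx) = -10.46071°

10.461°W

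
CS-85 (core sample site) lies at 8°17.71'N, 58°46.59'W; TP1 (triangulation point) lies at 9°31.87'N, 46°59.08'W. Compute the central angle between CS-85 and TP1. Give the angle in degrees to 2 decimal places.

11.71°

CS-85: φ = +8.29517°, λ = -58.77650°
TP1: φ = +9.53117°, λ = -46.98467°
Δφ = 1.2360°,  Δλ = 11.7918°
a = sin²(Δφ/2) + cos φ₁ cos φ₂ sin²(Δλ/2) = 0.010414
c = 2·arcsin(√a) = 0.204449 rad = 11.7141°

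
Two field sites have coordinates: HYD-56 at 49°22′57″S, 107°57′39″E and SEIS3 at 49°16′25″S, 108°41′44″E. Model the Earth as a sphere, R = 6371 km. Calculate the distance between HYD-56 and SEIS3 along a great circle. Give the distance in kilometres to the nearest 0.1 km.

54.6 km

HYD-56: φ = -49.38250°, λ = +107.96083°
SEIS3: φ = -49.27361°, λ = +108.69556°
Δφ = 0.1089°,  Δλ = 0.7347°
a = sin²(Δφ/2) + cos φ₁ cos φ₂ sin²(Δλ/2) = 0.000018
c = 2·arcsin(√a) = 0.008571 rad = 0.4911°
d = R·c = 6371 × 0.008571 = 54.6 km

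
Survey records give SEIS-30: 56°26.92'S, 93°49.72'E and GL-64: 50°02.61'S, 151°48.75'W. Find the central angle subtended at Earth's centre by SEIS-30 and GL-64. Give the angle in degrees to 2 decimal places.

60.50°

SEIS-30: φ = -56.44867°, λ = +93.82867°
GL-64: φ = -50.04350°, λ = -151.81250°
Δφ = 6.4052°,  Δλ = 114.3588°
a = sin²(Δφ/2) + cos φ₁ cos φ₂ sin²(Δλ/2) = 0.253786
c = 2·arcsin(√a) = 1.055920 rad = 60.4997°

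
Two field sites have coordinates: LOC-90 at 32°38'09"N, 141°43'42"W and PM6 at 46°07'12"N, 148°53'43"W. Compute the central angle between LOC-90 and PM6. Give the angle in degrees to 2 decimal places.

14.56°

LOC-90: φ = +32.63583°, λ = -141.72833°
PM6: φ = +46.12000°, λ = -148.89528°
Δφ = 13.4842°,  Δλ = -7.1669°
a = sin²(Δφ/2) + cos φ₁ cos φ₂ sin²(Δλ/2) = 0.016063
c = 2·arcsin(√a) = 0.254164 rad = 14.5625°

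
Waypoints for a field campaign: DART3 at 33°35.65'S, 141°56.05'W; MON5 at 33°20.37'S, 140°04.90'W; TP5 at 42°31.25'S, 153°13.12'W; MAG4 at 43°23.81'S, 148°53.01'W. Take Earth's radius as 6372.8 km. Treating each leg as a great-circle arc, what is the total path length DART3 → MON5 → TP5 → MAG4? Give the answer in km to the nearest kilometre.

2077 km

DART3: φ = -33.59417°, λ = -141.93417°
MON5: φ = -33.33950°, λ = -140.08167°
TP5: φ = -42.52083°, λ = -153.21867°
MAG4: φ = -43.39683°, λ = -148.88350°
DART3→MON5: c = 0.027335 rad, d = 174.20 km
MON5→TP5: c = 0.241108 rad, d = 1536.53 km
TP5→MAG4: c = 0.057438 rad, d = 366.04 km
Total = 174.20 + 1536.53 + 366.04 = 2076.77 km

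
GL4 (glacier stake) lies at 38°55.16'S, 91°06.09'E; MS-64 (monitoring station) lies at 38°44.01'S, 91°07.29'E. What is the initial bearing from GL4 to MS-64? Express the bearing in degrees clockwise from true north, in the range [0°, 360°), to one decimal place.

4.8°

GL4: φ = -38.91933°, λ = +91.10150°
MS-64: φ = -38.73350°, λ = +91.12150°
Δλ = 0.0200°
y = sin Δλ · cos φ₂ = 0.000272
x = cos φ₁ sin φ₂ − sin φ₁ cos φ₂ cos Δλ = 0.003243
θ = atan2(y, x) = 4.7990° → 4.7990° (mod 360°)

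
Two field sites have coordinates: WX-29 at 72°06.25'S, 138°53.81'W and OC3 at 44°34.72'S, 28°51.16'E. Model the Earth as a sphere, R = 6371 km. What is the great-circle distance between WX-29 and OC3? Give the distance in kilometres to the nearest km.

7005 km

WX-29: φ = -72.10417°, λ = -138.89683°
OC3: φ = -44.57867°, λ = +28.85267°
Δφ = 27.5255°,  Δλ = 167.7495°
a = sin²(Δφ/2) + cos φ₁ cos φ₂ sin²(Δλ/2) = 0.272982
c = 2·arcsin(√a) = 1.099507 rad = 62.9971°
d = R·c = 6371 × 1.099507 = 7005.0 km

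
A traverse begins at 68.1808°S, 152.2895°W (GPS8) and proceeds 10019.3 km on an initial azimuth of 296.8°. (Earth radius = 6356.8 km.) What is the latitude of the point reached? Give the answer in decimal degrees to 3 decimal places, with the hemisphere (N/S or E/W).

δ = d/R = 10019.3/6356.8 = 1.576155 rad
φ₂ = arcsin(sin φ₁ cos δ + cos φ₁ sin δ cos θ)
   = arcsin(-0.92836·-0.00536 + 0.37168·0.99999·0.45088) = 9.93633°
λ₂ = λ₁ + atan2(sin θ sin δ cos φ₁, cos δ − sin φ₁ sin φ₂) = 142.72980°

9.936°N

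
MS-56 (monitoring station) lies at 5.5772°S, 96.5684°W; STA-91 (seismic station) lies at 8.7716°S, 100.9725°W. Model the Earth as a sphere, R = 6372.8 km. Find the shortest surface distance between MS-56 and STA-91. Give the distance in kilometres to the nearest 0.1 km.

Δφ = -3.1944°,  Δλ = -4.4041°
a = sin²(Δφ/2) + cos φ₁ cos φ₂ sin²(Δλ/2) = 0.002229
c = 2·arcsin(√a) = 0.094462 rad = 5.4122°
d = R·c = 6372.8 × 0.094462 = 602.0 km

602.0 km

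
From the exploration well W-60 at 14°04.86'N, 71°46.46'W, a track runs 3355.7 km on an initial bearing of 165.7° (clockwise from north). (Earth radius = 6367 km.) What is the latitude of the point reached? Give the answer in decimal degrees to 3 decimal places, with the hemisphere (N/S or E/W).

W-60: φ = +14.08100°, λ = -71.77433°
δ = d/R = 3355.7/6367 = 0.527046 rad
φ₂ = arcsin(sin φ₁ cos δ + cos φ₁ sin δ cos θ)
   = arcsin(0.24329·0.86430 + 0.96995·0.50298·-0.96902) = -15.21697°
λ₂ = λ₁ + atan2(sin θ sin δ cos φ₁, cos δ − sin φ₁ sin φ₂) = -64.37695°

15.217°S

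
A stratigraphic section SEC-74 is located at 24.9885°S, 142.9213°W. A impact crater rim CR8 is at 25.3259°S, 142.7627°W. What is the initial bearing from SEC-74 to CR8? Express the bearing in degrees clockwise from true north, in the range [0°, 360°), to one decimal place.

157.0°

Δλ = 0.1586°
y = sin Δλ · cos φ₂ = 0.002502
x = cos φ₁ sin φ₂ − sin φ₁ cos φ₂ cos Δλ = -0.005890
θ = atan2(y, x) = 156.9850° → 156.9850° (mod 360°)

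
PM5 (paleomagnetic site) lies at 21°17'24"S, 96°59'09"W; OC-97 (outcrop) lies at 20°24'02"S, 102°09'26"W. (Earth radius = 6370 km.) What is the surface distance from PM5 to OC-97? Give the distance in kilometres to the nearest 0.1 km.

PM5: φ = -21.29000°, λ = -96.98583°
OC-97: φ = -20.40056°, λ = -102.15722°
Δφ = 0.8894°,  Δλ = -5.1714°
a = sin²(Δφ/2) + cos φ₁ cos φ₂ sin²(Δλ/2) = 0.001838
c = 2·arcsin(√a) = 0.085762 rad = 4.9138°
d = R·c = 6370 × 0.085762 = 546.3 km

546.3 km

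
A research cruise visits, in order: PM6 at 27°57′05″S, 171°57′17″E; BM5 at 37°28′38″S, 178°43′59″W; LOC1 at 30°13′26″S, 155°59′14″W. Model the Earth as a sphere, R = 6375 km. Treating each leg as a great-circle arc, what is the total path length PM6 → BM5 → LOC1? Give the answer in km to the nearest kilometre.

PM6: φ = -27.95139°, λ = +171.95472°
BM5: φ = -37.47722°, λ = -178.73306°
LOC1: φ = -30.22389°, λ = -155.98722°
PM6→BM5: c = 0.215018 rad, d = 1370.74 km
BM5→LOC1: c = 0.352047 rad, d = 2244.30 km
Total = 1370.74 + 2244.30 = 3615.04 km

3615 km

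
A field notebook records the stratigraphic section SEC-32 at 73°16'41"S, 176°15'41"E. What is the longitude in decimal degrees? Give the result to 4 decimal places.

176° + 15′/60 + 41″/3600 = 176 + 0.25000 + 0.01139 = 176.2614°

176.2614°E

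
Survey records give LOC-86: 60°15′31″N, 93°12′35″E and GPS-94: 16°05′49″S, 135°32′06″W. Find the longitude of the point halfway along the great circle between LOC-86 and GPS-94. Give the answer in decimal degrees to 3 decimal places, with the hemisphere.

166.014°W

LOC-86: φ = +60.25861°, λ = +93.20972°
GPS-94: φ = -16.09694°, λ = -135.53500°
Bx = cos φ₂ cos Δλ = -0.633562,  By = cos φ₂ sin Δλ = 0.722305
φₘ = atan2(sin φ₁ + sin φ₂, √((cos φ₁ + Bx)² + By²)) = 38.79227°
λₘ = λ₁ + atan2(By, cos φ₁ + Bx) = -166.01408°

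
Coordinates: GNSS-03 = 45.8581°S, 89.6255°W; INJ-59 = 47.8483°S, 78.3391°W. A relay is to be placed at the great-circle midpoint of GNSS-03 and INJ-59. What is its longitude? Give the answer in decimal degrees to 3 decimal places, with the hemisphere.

84.087°W

Bx = cos φ₂ cos Δλ = 0.658118,  By = cos φ₂ sin Δλ = 0.131342
φₘ = atan2(sin φ₁ + sin φ₂, √((cos φ₁ + Bx)² + By²)) = -46.99202°
λₘ = λ₁ + atan2(By, cos φ₁ + Bx) = -84.08721°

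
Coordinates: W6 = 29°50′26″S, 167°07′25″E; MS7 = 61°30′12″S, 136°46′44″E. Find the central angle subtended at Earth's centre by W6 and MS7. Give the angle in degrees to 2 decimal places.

37.40°

W6: φ = -29.84056°, λ = +167.12361°
MS7: φ = -61.50333°, λ = +136.77889°
Δφ = -31.6628°,  Δλ = -30.3447°
a = sin²(Δφ/2) + cos φ₁ cos φ₂ sin²(Δλ/2) = 0.102772
c = 2·arcsin(√a) = 0.652686 rad = 37.3961°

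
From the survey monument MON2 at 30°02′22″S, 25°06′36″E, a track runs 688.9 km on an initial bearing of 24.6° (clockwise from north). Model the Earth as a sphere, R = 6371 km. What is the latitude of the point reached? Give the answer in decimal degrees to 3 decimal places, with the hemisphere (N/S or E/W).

24.376°S

MON2: φ = -30.03944°, λ = +25.11000°
δ = d/R = 688.9/6371 = 0.108131 rad
φ₂ = arcsin(sin φ₁ cos δ + cos φ₁ sin δ cos θ)
   = arcsin(-0.50060·0.99416 + 0.86568·0.10792·0.90924) = -24.37630°
λ₂ = λ₁ + atan2(sin θ sin δ cos φ₁, cos δ − sin φ₁ sin φ₂) = 27.93708°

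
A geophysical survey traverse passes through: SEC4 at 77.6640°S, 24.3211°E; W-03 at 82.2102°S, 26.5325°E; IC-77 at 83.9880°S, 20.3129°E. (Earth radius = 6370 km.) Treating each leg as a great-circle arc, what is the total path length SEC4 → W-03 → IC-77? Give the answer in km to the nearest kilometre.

721 km

SEC4→W-03: c = 0.079618 rad, d = 507.17 km
W-03→IC-77: c = 0.033614 rad, d = 214.12 km
Total = 507.17 + 214.12 = 721.29 km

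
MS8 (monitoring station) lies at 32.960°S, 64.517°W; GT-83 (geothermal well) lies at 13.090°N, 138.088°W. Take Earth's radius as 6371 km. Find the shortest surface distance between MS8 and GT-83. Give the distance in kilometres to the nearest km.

9319 km

Δφ = 46.0500°,  Δλ = -73.5710°
a = sin²(Δφ/2) + cos φ₁ cos φ₂ sin²(Δλ/2) = 0.446039
c = 2·arcsin(√a) = 1.462664 rad = 83.8045°
d = R·c = 6371 × 1.462664 = 9318.6 km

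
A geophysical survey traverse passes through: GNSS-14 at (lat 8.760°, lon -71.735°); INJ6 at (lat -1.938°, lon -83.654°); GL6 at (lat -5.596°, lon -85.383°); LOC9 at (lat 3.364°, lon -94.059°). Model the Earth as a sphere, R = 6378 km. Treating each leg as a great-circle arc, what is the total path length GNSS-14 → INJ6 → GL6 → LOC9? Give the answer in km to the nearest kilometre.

3617 km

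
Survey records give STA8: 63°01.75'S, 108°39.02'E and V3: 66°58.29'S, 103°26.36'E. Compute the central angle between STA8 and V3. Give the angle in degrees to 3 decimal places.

4.512°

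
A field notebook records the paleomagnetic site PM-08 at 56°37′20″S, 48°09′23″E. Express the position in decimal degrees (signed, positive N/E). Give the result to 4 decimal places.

lat: 56.6222° S → -56.6222°
lon: 48.1564° E → +48.1564°

-56.6222°, +48.1564°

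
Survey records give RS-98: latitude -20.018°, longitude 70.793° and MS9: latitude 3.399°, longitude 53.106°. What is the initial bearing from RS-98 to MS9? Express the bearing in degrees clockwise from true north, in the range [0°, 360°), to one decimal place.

Δλ = -17.6870°
y = sin Δλ · cos φ₂ = -0.303282
x = cos φ₁ sin φ₂ − sin φ₁ cos φ₂ cos Δλ = 0.381268
θ = atan2(y, x) = -38.5008° → 321.4992° (mod 360°)

321.5°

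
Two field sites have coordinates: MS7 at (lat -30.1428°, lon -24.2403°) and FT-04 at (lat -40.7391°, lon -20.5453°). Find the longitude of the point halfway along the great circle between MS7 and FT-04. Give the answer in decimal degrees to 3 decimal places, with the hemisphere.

22.515°W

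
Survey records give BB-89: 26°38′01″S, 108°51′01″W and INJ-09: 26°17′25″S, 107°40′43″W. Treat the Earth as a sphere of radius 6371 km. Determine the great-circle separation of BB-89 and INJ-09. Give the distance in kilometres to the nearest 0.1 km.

BB-89: φ = -26.63361°, λ = -108.85028°
INJ-09: φ = -26.29028°, λ = -107.67861°
Δφ = 0.3433°,  Δλ = 1.1717°
a = sin²(Δφ/2) + cos φ₁ cos φ₂ sin²(Δλ/2) = 0.000093
c = 2·arcsin(√a) = 0.019263 rad = 1.1037°
d = R·c = 6371 × 0.019263 = 122.7 km

122.7 km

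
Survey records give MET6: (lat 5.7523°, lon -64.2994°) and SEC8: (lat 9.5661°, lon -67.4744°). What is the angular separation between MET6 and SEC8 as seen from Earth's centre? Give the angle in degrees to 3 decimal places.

4.944°

Δφ = 3.8138°,  Δλ = -3.1750°
a = sin²(Δφ/2) + cos φ₁ cos φ₂ sin²(Δλ/2) = 0.001860
c = 2·arcsin(√a) = 0.086288 rad = 4.9440°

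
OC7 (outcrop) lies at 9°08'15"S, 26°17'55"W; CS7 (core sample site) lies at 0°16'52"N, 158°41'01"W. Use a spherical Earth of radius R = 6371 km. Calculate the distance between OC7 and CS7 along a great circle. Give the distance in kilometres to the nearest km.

OC7: φ = -9.13750°, λ = -26.29861°
CS7: φ = +0.28111°, λ = -158.68361°
Δφ = 9.4186°,  Δλ = -132.3850°
a = sin²(Δφ/2) + cos φ₁ cos φ₂ sin²(Δλ/2) = 0.833163
c = 2·arcsin(√a) = 2.300067 rad = 131.7841°
d = R·c = 6371 × 2.300067 = 14653.7 km

14654 km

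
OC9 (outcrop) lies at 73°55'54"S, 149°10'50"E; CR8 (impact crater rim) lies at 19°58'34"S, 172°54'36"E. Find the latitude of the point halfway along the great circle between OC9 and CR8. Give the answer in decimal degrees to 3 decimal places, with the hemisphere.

OC9: φ = -73.93167°, λ = +149.18056°
CR8: φ = -19.97611°, λ = +172.91000°
Bx = cos φ₂ cos Δλ = 0.860378,  By = cos φ₂ sin Δλ = 0.378207
φₘ = atan2(sin φ₁ + sin φ₂, √((cos φ₁ + Bx)² + By²)) = -47.38476°
λₘ = λ₁ + atan2(By, cos φ₁ + Bx) = 167.57709°

47.385°S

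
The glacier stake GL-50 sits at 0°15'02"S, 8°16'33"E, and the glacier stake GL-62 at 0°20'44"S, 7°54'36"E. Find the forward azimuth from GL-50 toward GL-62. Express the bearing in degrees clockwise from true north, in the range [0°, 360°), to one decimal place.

255.4°

GL-50: φ = -0.25056°, λ = +8.27583°
GL-62: φ = -0.34556°, λ = +7.91000°
Δλ = -0.3658°
y = sin Δλ · cos φ₂ = -0.006385
x = cos φ₁ sin φ₂ − sin φ₁ cos φ₂ cos Δλ = -0.001658
θ = atan2(y, x) = -104.5582° → 255.4418° (mod 360°)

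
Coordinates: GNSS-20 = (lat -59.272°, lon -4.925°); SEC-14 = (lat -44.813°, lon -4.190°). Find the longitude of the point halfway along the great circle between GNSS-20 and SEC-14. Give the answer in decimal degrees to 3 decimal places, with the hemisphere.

4.498°W

Bx = cos φ₂ cos Δλ = 0.709352,  By = cos φ₂ sin Δλ = 0.009100
φₘ = atan2(sin φ₁ + sin φ₂, √((cos φ₁ + Bx)² + By²)) = -52.04306°
λₘ = λ₁ + atan2(By, cos φ₁ + Bx) = -4.49774°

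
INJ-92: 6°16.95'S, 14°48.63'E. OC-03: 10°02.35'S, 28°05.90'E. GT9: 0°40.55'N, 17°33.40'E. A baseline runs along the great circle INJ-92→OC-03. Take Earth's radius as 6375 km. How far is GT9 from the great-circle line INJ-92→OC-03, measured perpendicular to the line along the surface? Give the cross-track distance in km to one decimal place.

INJ-92: φ = -6.28250°, λ = +14.81050°
OC-03: φ = -10.03917°, λ = +28.09833°
GT9: φ = +0.67583°, λ = +17.55667°
δ₁₃ = central angle INJ-92→GT9 = 0.130530 rad  (haversine)
θ₁₃ = bearing INJ-92→GT9 = 21.597°,  θ₁₂ = bearing INJ-92→OC-03 = 106.817°
dₓₜ = R·arcsin(sin δ₁₃ · sin(θ₁₃ − θ₁₂)) = 6375·arcsin(0.13016·sin(-85.220°)) = -829.217 km
|dₓₜ| = 829.217 km

829.2 km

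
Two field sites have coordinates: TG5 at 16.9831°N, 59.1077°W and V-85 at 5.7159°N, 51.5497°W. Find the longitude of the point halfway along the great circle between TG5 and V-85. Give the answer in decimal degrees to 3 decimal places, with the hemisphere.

55.254°W

Bx = cos φ₂ cos Δλ = 0.986383,  By = cos φ₂ sin Δλ = 0.130876
φₘ = atan2(sin φ₁ + sin φ₂, √((cos φ₁ + Bx)² + By²)) = 11.37358°
λₘ = λ₁ + atan2(By, cos φ₁ + Bx) = -55.25377°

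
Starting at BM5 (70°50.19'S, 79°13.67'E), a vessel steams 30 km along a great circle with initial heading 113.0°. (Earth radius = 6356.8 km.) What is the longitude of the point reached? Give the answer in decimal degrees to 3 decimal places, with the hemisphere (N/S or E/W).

79.990°E

BM5: φ = -70.83650°, λ = +79.22783°
δ = d/R = 30/6356.8 = 0.004719 rad
φ₂ = arcsin(sin φ₁ cos δ + cos φ₁ sin δ cos θ)
   = arcsin(-0.94459·0.99999 + 0.32826·0.00472·-0.39073) = -70.94059°
λ₂ = λ₁ + atan2(sin θ sin δ cos φ₁, cos δ − sin φ₁ sin φ₂) = 79.99008°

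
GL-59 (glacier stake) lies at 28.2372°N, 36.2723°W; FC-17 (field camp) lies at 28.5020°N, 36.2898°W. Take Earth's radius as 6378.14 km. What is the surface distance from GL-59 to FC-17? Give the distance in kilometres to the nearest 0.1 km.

29.5 km

Δφ = 0.2648°,  Δλ = -0.0175°
a = sin²(Δφ/2) + cos φ₁ cos φ₂ sin²(Δλ/2) = 0.000005
c = 2·arcsin(√a) = 0.004629 rad = 0.2652°
d = R·c = 6378.14 × 0.004629 = 29.5 km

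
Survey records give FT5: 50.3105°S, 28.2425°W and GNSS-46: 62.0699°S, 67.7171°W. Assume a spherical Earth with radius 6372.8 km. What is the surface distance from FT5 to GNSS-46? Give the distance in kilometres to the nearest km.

2712 km

Δφ = -11.7594°,  Δλ = -39.4746°
a = sin²(Δφ/2) + cos φ₁ cos φ₂ sin²(Δλ/2) = 0.044609
c = 2·arcsin(√a) = 0.425621 rad = 24.3863°
d = R·c = 6372.8 × 0.425621 = 2712.4 km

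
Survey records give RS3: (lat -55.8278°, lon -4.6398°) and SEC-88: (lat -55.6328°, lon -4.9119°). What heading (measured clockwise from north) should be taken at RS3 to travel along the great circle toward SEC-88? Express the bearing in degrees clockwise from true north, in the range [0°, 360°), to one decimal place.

321.7°

Δλ = -0.2721°
y = sin Δλ · cos φ₂ = -0.002681
x = cos φ₁ sin φ₂ − sin φ₁ cos φ₂ cos Δλ = 0.003398
θ = atan2(y, x) = -38.2701° → 321.7299° (mod 360°)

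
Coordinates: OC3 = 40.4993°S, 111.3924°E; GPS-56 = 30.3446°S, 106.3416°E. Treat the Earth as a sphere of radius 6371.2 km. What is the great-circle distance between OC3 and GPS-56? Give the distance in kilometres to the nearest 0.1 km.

1217.8 km

Δφ = 10.1547°,  Δλ = -5.0508°
a = sin²(Δφ/2) + cos φ₁ cos φ₂ sin²(Δλ/2) = 0.009106
c = 2·arcsin(√a) = 0.191146 rad = 10.9519°
d = R·c = 6371.2 × 0.191146 = 1217.8 km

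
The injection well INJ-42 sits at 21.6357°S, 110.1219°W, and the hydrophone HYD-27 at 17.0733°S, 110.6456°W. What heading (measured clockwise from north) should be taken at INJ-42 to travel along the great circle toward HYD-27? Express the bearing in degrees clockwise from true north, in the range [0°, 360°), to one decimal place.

Δλ = -0.5237°
y = sin Δλ · cos φ₂ = -0.008737
x = cos φ₁ sin φ₂ − sin φ₁ cos φ₂ cos Δλ = 0.079530
θ = atan2(y, x) = -6.2695° → 353.7305° (mod 360°)

353.7°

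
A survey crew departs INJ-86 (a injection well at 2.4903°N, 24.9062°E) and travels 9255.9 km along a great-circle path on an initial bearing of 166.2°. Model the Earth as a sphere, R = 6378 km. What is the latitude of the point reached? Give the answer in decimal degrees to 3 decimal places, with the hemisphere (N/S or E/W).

δ = d/R = 9255.9/6378 = 1.451223 rad
φ₂ = arcsin(sin φ₁ cos δ + cos φ₁ sin δ cos θ)
   = arcsin(0.04345·0.11929 + 0.99906·0.99286·-0.97113) = -73.35668°
λ₂ = λ₁ + atan2(sin θ sin δ cos φ₁, cos δ − sin φ₁ sin φ₂) = 80.68617°

73.357°S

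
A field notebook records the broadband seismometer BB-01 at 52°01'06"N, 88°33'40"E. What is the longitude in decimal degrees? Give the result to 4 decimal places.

88.5611°E

88° + 33′/60 + 40″/3600 = 88 + 0.55000 + 0.01111 = 88.5611°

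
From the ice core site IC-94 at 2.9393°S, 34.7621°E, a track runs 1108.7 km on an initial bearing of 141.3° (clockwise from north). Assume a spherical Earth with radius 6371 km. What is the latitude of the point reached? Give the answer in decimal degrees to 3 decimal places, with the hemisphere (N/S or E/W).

10.688°S

δ = d/R = 1108.7/6371 = 0.174023 rad
φ₂ = arcsin(sin φ₁ cos δ + cos φ₁ sin δ cos θ)
   = arcsin(-0.05128·0.98490 + 0.99868·0.17315·-0.78043) = -10.68760°
λ₂ = λ₁ + atan2(sin θ sin δ cos φ₁, cos δ − sin φ₁ sin φ₂) = 41.08718°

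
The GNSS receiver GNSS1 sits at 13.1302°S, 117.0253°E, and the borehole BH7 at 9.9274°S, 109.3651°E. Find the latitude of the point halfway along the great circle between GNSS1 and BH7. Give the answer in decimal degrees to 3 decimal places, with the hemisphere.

11.554°S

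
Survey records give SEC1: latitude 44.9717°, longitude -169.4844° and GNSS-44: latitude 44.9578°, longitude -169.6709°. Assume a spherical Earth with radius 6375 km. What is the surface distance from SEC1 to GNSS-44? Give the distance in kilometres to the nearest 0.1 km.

14.8 km

Δφ = -0.0139°,  Δλ = -0.1865°
a = sin²(Δφ/2) + cos φ₁ cos φ₂ sin²(Δλ/2) = 0.000001
c = 2·arcsin(√a) = 0.002316 rad = 0.1327°
d = R·c = 6375 × 0.002316 = 14.8 km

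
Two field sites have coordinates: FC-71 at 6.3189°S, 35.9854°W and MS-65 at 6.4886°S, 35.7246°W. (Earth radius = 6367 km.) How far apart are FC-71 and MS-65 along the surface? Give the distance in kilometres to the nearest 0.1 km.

34.4 km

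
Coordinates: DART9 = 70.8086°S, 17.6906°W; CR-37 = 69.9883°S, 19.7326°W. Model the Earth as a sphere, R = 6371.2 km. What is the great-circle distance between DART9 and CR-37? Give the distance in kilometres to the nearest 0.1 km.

118.8 km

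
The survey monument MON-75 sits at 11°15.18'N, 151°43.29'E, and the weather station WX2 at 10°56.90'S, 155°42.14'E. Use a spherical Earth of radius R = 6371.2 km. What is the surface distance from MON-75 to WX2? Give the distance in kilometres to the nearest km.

MON-75: φ = +11.25300°, λ = +151.72150°
WX2: φ = -10.94833°, λ = +155.70233°
Δφ = -22.2013°,  Δλ = 3.9808°
a = sin²(Δφ/2) + cos φ₁ cos φ₂ sin²(Δλ/2) = 0.038231
c = 2·arcsin(√a) = 0.393589 rad = 22.5510°
d = R·c = 6371.2 × 0.393589 = 2507.6 km

2508 km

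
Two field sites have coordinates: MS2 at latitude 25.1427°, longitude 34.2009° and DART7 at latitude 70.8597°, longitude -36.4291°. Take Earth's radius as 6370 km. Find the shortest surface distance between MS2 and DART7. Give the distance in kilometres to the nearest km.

Δφ = 45.7170°,  Δλ = -70.6300°
a = sin²(Δφ/2) + cos φ₁ cos φ₂ sin²(Δλ/2) = 0.250085
c = 2·arcsin(√a) = 1.047393 rad = 60.0112°
d = R·c = 6370 × 1.047393 = 6671.9 km

6672 km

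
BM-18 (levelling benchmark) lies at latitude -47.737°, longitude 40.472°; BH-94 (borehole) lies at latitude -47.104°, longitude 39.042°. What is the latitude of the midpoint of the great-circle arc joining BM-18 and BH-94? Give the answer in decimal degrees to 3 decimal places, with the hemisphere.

Bx = cos φ₂ cos Δλ = 0.680458,  By = cos φ₂ sin Δλ = -0.016987
φₘ = atan2(sin φ₁ + sin φ₂, √((cos φ₁ + Bx)² + By²)) = -47.42272°
λₘ = λ₁ + atan2(By, cos φ₁ + Bx) = 39.75270°

47.423°S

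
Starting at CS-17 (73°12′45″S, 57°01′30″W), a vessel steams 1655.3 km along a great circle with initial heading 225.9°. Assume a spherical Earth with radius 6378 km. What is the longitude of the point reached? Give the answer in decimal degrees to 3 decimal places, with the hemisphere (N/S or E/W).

116.614°W

CS-17: φ = -73.21250°, λ = -57.02500°
δ = d/R = 1655.3/6378 = 0.259533 rad
φ₂ = arcsin(sin φ₁ cos δ + cos φ₁ sin δ cos θ)
   = arcsin(-0.95738·0.96651 + 0.28882·0.25663·-0.69591) = -77.66120°
λ₂ = λ₁ + atan2(sin θ sin δ cos φ₁, cos δ − sin φ₁ sin φ₂) = -116.61425°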